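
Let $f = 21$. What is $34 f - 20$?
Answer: $694$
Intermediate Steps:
$34 f - 20 = 34 \cdot 21 - 20 = 714 - 20 = 694$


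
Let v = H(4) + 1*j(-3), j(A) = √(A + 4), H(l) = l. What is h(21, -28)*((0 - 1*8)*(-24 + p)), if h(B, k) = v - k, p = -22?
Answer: 12144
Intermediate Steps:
j(A) = √(4 + A)
v = 5 (v = 4 + 1*√(4 - 3) = 4 + 1*√1 = 4 + 1*1 = 4 + 1 = 5)
h(B, k) = 5 - k
h(21, -28)*((0 - 1*8)*(-24 + p)) = (5 - 1*(-28))*((0 - 1*8)*(-24 - 22)) = (5 + 28)*((0 - 8)*(-46)) = 33*(-8*(-46)) = 33*368 = 12144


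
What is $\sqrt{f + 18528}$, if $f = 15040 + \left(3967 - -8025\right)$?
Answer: $2 \sqrt{11390} \approx 213.45$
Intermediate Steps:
$f = 27032$ ($f = 15040 + \left(3967 + 8025\right) = 15040 + 11992 = 27032$)
$\sqrt{f + 18528} = \sqrt{27032 + 18528} = \sqrt{45560} = 2 \sqrt{11390}$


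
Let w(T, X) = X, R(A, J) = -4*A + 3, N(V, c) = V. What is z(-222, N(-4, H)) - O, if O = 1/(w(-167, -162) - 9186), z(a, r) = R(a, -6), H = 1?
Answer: 8329069/9348 ≈ 891.00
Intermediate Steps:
R(A, J) = 3 - 4*A
z(a, r) = 3 - 4*a
O = -1/9348 (O = 1/(-162 - 9186) = 1/(-9348) = -1/9348 ≈ -0.00010697)
z(-222, N(-4, H)) - O = (3 - 4*(-222)) - 1*(-1/9348) = (3 + 888) + 1/9348 = 891 + 1/9348 = 8329069/9348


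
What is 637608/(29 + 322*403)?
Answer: 212536/43265 ≈ 4.9124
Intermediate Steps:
637608/(29 + 322*403) = 637608/(29 + 129766) = 637608/129795 = 637608*(1/129795) = 212536/43265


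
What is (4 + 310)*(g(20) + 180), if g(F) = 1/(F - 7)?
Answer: 735074/13 ≈ 56544.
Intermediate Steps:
g(F) = 1/(-7 + F)
(4 + 310)*(g(20) + 180) = (4 + 310)*(1/(-7 + 20) + 180) = 314*(1/13 + 180) = 314*(2341/13) = 735074/13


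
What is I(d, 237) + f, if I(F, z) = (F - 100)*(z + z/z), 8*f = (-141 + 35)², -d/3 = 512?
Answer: -775927/2 ≈ -3.8796e+5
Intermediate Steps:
d = -1536 (d = -3*512 = -1536)
f = 2809/2 (f = (-141 + 35)²/8 = (⅛)*(-106)² = (⅛)*11236 = 2809/2 ≈ 1404.5)
I(F, z) = (1 + z)*(-100 + F) (I(F, z) = (-100 + F)*(z + 1) = (-100 + F)*(1 + z) = (1 + z)*(-100 + F))
I(d, 237) + f = (-100 - 1536 - 100*237 - 1536*237) + 2809/2 = (-100 - 1536 - 23700 - 364032) + 2809/2 = -389368 + 2809/2 = -775927/2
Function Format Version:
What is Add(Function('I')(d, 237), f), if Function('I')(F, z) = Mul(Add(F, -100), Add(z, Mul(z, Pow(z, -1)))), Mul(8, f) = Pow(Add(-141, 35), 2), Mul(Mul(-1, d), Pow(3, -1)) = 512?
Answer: Rational(-775927, 2) ≈ -3.8796e+5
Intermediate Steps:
d = -1536 (d = Mul(-3, 512) = -1536)
f = Rational(2809, 2) (f = Mul(Rational(1, 8), Pow(Add(-141, 35), 2)) = Mul(Rational(1, 8), Pow(-106, 2)) = Mul(Rational(1, 8), 11236) = Rational(2809, 2) ≈ 1404.5)
Function('I')(F, z) = Mul(Add(1, z), Add(-100, F)) (Function('I')(F, z) = Mul(Add(-100, F), Add(z, 1)) = Mul(Add(-100, F), Add(1, z)) = Mul(Add(1, z), Add(-100, F)))
Add(Function('I')(d, 237), f) = Add(Add(-100, -1536, Mul(-100, 237), Mul(-1536, 237)), Rational(2809, 2)) = Add(Add(-100, -1536, -23700, -364032), Rational(2809, 2)) = Add(-389368, Rational(2809, 2)) = Rational(-775927, 2)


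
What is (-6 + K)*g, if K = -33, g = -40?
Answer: 1560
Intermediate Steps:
(-6 + K)*g = (-6 - 33)*(-40) = -39*(-40) = 1560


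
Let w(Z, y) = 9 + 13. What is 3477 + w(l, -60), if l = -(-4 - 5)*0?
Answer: 3499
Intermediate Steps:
l = 0 (l = -(-9)*0 = -1*0 = 0)
w(Z, y) = 22
3477 + w(l, -60) = 3477 + 22 = 3499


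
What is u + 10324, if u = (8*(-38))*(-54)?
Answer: 26740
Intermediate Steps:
u = 16416 (u = -304*(-54) = 16416)
u + 10324 = 16416 + 10324 = 26740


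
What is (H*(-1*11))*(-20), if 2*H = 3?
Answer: 330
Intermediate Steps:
H = 3/2 (H = (½)*3 = 3/2 ≈ 1.5000)
(H*(-1*11))*(-20) = (3*(-1*11)/2)*(-20) = ((3/2)*(-11))*(-20) = -33/2*(-20) = 330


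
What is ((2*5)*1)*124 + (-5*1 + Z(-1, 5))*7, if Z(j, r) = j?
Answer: 1198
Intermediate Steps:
((2*5)*1)*124 + (-5*1 + Z(-1, 5))*7 = ((2*5)*1)*124 + (-5*1 - 1)*7 = (10*1)*124 + (-5 - 1)*7 = 10*124 - 6*7 = 1240 - 42 = 1198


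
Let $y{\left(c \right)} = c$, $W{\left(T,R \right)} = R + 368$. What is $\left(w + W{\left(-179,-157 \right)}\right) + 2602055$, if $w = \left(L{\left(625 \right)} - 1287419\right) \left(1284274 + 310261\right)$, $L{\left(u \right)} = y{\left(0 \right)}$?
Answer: $-2052832052899$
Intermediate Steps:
$W{\left(T,R \right)} = 368 + R$
$L{\left(u \right)} = 0$
$w = -2052834655165$ ($w = \left(0 - 1287419\right) \left(1284274 + 310261\right) = \left(-1287419\right) 1594535 = -2052834655165$)
$\left(w + W{\left(-179,-157 \right)}\right) + 2602055 = \left(-2052834655165 + \left(368 - 157\right)\right) + 2602055 = \left(-2052834655165 + 211\right) + 2602055 = -2052834654954 + 2602055 = -2052832052899$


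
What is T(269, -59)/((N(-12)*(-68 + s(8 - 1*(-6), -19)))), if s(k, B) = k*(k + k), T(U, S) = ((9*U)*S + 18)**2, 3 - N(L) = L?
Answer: 251825161/60 ≈ 4.1971e+6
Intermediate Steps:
N(L) = 3 - L
T(U, S) = (18 + 9*S*U)**2 (T(U, S) = (9*S*U + 18)**2 = (18 + 9*S*U)**2)
s(k, B) = 2*k**2 (s(k, B) = k*(2*k) = 2*k**2)
T(269, -59)/((N(-12)*(-68 + s(8 - 1*(-6), -19)))) = (81*(2 - 59*269)**2)/(((3 - 1*(-12))*(-68 + 2*(8 - 1*(-6))**2))) = (81*(2 - 15871)**2)/(((3 + 12)*(-68 + 2*(8 + 6)**2))) = (81*(-15869)**2)/((15*(-68 + 2*14**2))) = (81*251825161)/((15*(-68 + 2*196))) = 20397838041/((15*(-68 + 392))) = 20397838041/((15*324)) = 20397838041/4860 = 20397838041*(1/4860) = 251825161/60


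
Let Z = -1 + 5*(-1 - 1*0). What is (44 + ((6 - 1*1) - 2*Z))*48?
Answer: 2928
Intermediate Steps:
Z = -6 (Z = -1 + 5*(-1 + 0) = -1 + 5*(-1) = -1 - 5 = -6)
(44 + ((6 - 1*1) - 2*Z))*48 = (44 + ((6 - 1*1) - 2*(-6)))*48 = (44 + ((6 - 1) + 12))*48 = (44 + (5 + 12))*48 = (44 + 17)*48 = 61*48 = 2928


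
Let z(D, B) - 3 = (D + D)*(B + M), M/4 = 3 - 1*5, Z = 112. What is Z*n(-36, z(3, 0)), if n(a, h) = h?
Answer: -5040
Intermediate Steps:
M = -8 (M = 4*(3 - 1*5) = 4*(3 - 5) = 4*(-2) = -8)
z(D, B) = 3 + 2*D*(-8 + B) (z(D, B) = 3 + (D + D)*(B - 8) = 3 + (2*D)*(-8 + B) = 3 + 2*D*(-8 + B))
Z*n(-36, z(3, 0)) = 112*(3 - 16*3 + 2*0*3) = 112*(3 - 48 + 0) = 112*(-45) = -5040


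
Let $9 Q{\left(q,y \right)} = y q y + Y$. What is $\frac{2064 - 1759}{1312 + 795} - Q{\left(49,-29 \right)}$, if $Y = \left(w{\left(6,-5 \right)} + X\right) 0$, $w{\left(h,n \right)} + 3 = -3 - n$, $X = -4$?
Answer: $- \frac{86824618}{18963} \approx -4578.6$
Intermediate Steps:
$w{\left(h,n \right)} = -6 - n$ ($w{\left(h,n \right)} = -3 - \left(3 + n\right) = -6 - n$)
$Y = 0$ ($Y = \left(\left(-6 - -5\right) - 4\right) 0 = \left(\left(-6 + 5\right) - 4\right) 0 = \left(-1 - 4\right) 0 = \left(-5\right) 0 = 0$)
$Q{\left(q,y \right)} = \frac{q y^{2}}{9}$ ($Q{\left(q,y \right)} = \frac{y q y + 0}{9} = \frac{q y y + 0}{9} = \frac{q y^{2} + 0}{9} = \frac{q y^{2}}{9}$)
$\frac{2064 - 1759}{1312 + 795} - Q{\left(49,-29 \right)} = \frac{2064 - 1759}{1312 + 795} - \frac{1}{9} \cdot 49 \left(-29\right)^{2} = \frac{305}{2107} - \frac{1}{9} \cdot 49 \cdot 841 = 305 \cdot \frac{1}{2107} - \frac{41209}{9} = \frac{305}{2107} - \frac{41209}{9} = - \frac{86824618}{18963}$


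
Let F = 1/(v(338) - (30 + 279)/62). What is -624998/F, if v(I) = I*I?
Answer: -2213373854681/31 ≈ -7.1399e+10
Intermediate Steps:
v(I) = I**2
F = 62/7082819 (F = 1/(338**2 - (30 + 279)/62) = 1/(114244 - 309/62) = 1/(7082819/62) = 62/7082819 ≈ 8.7536e-6)
-624998/F = -624998/62/7082819 = -624998*7082819/62 = -2213373854681/31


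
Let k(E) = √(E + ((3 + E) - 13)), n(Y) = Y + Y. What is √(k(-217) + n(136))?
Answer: √(272 + 2*I*√111) ≈ 16.505 + 0.63834*I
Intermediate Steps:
n(Y) = 2*Y
k(E) = √(-10 + 2*E) (k(E) = √(E + (-10 + E)) = √(-10 + 2*E))
√(k(-217) + n(136)) = √(√(-10 + 2*(-217)) + 2*136) = √(√(-10 - 434) + 272) = √(√(-444) + 272) = √(2*I*√111 + 272) = √(272 + 2*I*√111)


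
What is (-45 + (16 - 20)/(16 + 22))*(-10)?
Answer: 8570/19 ≈ 451.05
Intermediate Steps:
(-45 + (16 - 20)/(16 + 22))*(-10) = (-45 - 4/38)*(-10) = (-45 - 4*1/38)*(-10) = (-45 - 2/19)*(-10) = -857/19*(-10) = 8570/19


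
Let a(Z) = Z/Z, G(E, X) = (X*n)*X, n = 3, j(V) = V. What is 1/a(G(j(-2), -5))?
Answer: 1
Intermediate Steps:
G(E, X) = 3*X**2 (G(E, X) = (X*3)*X = (3*X)*X = 3*X**2)
a(Z) = 1
1/a(G(j(-2), -5)) = 1/1 = 1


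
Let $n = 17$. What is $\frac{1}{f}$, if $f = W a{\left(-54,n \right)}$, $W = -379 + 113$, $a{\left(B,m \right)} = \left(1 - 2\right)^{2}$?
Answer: $- \frac{1}{266} \approx -0.0037594$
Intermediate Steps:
$a{\left(B,m \right)} = 1$ ($a{\left(B,m \right)} = \left(-1\right)^{2} = 1$)
$W = -266$
$f = -266$ ($f = \left(-266\right) 1 = -266$)
$\frac{1}{f} = \frac{1}{-266} = - \frac{1}{266}$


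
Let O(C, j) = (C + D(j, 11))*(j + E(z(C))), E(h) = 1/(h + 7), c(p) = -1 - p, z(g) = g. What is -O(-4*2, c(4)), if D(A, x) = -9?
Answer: -102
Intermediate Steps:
E(h) = 1/(7 + h)
O(C, j) = (-9 + C)*(j + 1/(7 + C)) (O(C, j) = (C - 9)*(j + 1/(7 + C)) = (-9 + C)*(j + 1/(7 + C)))
-O(-4*2, c(4)) = -(-9 - 4*2 + (-1 - 1*4)*(-9 - 4*2)*(7 - 4*2))/(7 - 4*2) = -(-9 - 8 + (-1 - 4)*(-9 - 8)*(7 - 8))/(7 - 8) = -(-9 - 8 - 5*(-17)*(-1))/(-1) = -(-1)*(-9 - 8 - 85) = -(-1)*(-102) = -1*102 = -102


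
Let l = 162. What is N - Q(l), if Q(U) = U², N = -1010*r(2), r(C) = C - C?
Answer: -26244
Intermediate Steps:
r(C) = 0
N = 0 (N = -1010*0 = 0)
N - Q(l) = 0 - 1*162² = 0 - 1*26244 = 0 - 26244 = -26244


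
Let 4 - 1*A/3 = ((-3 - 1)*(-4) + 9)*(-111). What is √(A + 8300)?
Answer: √16637 ≈ 128.98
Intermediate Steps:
A = 8337 (A = 12 - 3*((-3 - 1)*(-4) + 9)*(-111) = 12 - 3*(-4*(-4) + 9)*(-111) = 12 - 3*(16 + 9)*(-111) = 12 - 75*(-111) = 12 - 3*(-2775) = 12 + 8325 = 8337)
√(A + 8300) = √(8337 + 8300) = √16637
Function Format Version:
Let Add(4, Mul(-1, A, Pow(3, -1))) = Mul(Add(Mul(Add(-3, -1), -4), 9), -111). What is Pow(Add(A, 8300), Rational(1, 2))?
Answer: Pow(16637, Rational(1, 2)) ≈ 128.98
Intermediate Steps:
A = 8337 (A = Add(12, Mul(-3, Mul(Add(Mul(Add(-3, -1), -4), 9), -111))) = Add(12, Mul(-3, Mul(Add(Mul(-4, -4), 9), -111))) = Add(12, Mul(-3, Mul(Add(16, 9), -111))) = Add(12, Mul(-3, Mul(25, -111))) = Add(12, Mul(-3, -2775)) = Add(12, 8325) = 8337)
Pow(Add(A, 8300), Rational(1, 2)) = Pow(Add(8337, 8300), Rational(1, 2)) = Pow(16637, Rational(1, 2))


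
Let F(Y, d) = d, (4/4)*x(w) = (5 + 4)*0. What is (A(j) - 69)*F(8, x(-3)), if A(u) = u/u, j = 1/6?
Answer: 0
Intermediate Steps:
x(w) = 0 (x(w) = (5 + 4)*0 = 9*0 = 0)
j = 1/6 (j = 1*(1/6) = 1/6 ≈ 0.16667)
A(u) = 1
(A(j) - 69)*F(8, x(-3)) = (1 - 69)*0 = -68*0 = 0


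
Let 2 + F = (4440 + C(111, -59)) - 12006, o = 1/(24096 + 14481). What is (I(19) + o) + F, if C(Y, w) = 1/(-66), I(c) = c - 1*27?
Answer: -194839957/25718 ≈ -7576.0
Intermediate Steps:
I(c) = -27 + c (I(c) = c - 27 = -27 + c)
C(Y, w) = -1/66
o = 1/38577 ≈ 2.5922e-5
F = -499489/66 (F = -2 + ((4440 - 1/66) - 12006) = -2 + (293039/66 - 12006) = -2 - 499357/66 = -499489/66 ≈ -7568.0)
(I(19) + o) + F = ((-27 + 19) + 1/38577) - 499489/66 = (-8 + 1/38577) - 499489/66 = -308615/38577 - 499489/66 = -194839957/25718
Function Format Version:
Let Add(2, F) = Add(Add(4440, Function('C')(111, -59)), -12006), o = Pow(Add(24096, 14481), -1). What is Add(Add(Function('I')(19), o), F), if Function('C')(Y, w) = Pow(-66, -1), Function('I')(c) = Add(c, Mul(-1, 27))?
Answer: Rational(-194839957, 25718) ≈ -7576.0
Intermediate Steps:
Function('I')(c) = Add(-27, c) (Function('I')(c) = Add(c, -27) = Add(-27, c))
Function('C')(Y, w) = Rational(-1, 66)
o = Rational(1, 38577) (o = Pow(38577, -1) = Rational(1, 38577) ≈ 2.5922e-5)
F = Rational(-499489, 66) (F = Add(-2, Add(Add(4440, Rational(-1, 66)), -12006)) = Add(-2, Add(Rational(293039, 66), -12006)) = Add(-2, Rational(-499357, 66)) = Rational(-499489, 66) ≈ -7568.0)
Add(Add(Function('I')(19), o), F) = Add(Add(Add(-27, 19), Rational(1, 38577)), Rational(-499489, 66)) = Add(Add(-8, Rational(1, 38577)), Rational(-499489, 66)) = Add(Rational(-308615, 38577), Rational(-499489, 66)) = Rational(-194839957, 25718)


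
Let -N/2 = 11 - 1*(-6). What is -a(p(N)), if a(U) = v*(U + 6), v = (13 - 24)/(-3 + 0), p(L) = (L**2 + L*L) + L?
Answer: -25124/3 ≈ -8374.7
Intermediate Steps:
N = -34 (N = -2*(11 - 1*(-6)) = -2*(11 + 6) = -2*17 = -34)
p(L) = L + 2*L**2 (p(L) = (L**2 + L**2) + L = 2*L**2 + L = L + 2*L**2)
v = 11/3 (v = -11/(-3) = -11*(-1/3) = 11/3 ≈ 3.6667)
a(U) = 22 + 11*U/3 (a(U) = 11*(U + 6)/3 = 11*(6 + U)/3 = 22 + 11*U/3)
-a(p(N)) = -(22 + 11*(-34*(1 + 2*(-34)))/3) = -(22 + 11*(-34*(1 - 68))/3) = -(22 + 11*(-34*(-67))/3) = -(22 + (11/3)*2278) = -(22 + 25058/3) = -1*25124/3 = -25124/3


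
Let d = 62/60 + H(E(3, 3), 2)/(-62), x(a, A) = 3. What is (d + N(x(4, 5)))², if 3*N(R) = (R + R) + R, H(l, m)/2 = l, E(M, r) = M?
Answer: 13402921/864900 ≈ 15.496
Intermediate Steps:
H(l, m) = 2*l
d = 871/930 (d = 62/60 + (2*3)/(-62) = 62*(1/60) + 6*(-1/62) = 31/30 - 3/31 = 871/930 ≈ 0.93656)
N(R) = R (N(R) = ((R + R) + R)/3 = (2*R + R)/3 = (3*R)/3 = R)
(d + N(x(4, 5)))² = (871/930 + 3)² = (3661/930)² = 13402921/864900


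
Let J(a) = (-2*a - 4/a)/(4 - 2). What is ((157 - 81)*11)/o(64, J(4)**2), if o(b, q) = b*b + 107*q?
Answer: 3344/25051 ≈ 0.13349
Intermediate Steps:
J(a) = -a - 2/a (J(a) = (-4/a - 2*a)/2 = (-4/a - 2*a)*(1/2) = -a - 2/a)
o(b, q) = b**2 + 107*q
((157 - 81)*11)/o(64, J(4)**2) = ((157 - 81)*11)/(64**2 + 107*(-1*4 - 2/4)**2) = (76*11)/(4096 + 107*(-4 - 2*1/4)**2) = 836/(4096 + 107*(-4 - 1/2)**2) = 836/(4096 + 107*(-9/2)**2) = 836/(4096 + 107*(81/4)) = 836/(4096 + 8667/4) = 836/(25051/4) = 836*(4/25051) = 3344/25051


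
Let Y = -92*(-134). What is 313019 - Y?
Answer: 300691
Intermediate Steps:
Y = 12328
313019 - Y = 313019 - 1*12328 = 313019 - 12328 = 300691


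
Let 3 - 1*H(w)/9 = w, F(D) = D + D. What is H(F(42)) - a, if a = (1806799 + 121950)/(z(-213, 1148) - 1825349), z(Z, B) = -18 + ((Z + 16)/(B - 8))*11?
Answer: -1514792304903/2080920547 ≈ -727.94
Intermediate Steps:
z(Z, B) = -18 + 11*(16 + Z)/(-8 + B) (z(Z, B) = -18 + ((16 + Z)/(-8 + B))*11 = -18 + 11*(16 + Z)/(-8 + B))
F(D) = 2*D
H(w) = 27 - 9*w
a = -2198773860/2080920547 (a = (1806799 + 121950)/((320 - 18*1148 + 11*(-213))/(-8 + 1148) - 1825349) = 1928749/((320 - 20664 - 2343)/1140 - 1825349) = 1928749/((1/1140)*(-22687) - 1825349) = 1928749/(-22687/1140 - 1825349) = 1928749/(-2080920547/1140) = 1928749*(-1140/2080920547) = -2198773860/2080920547 ≈ -1.0566)
H(F(42)) - a = (27 - 18*42) - 1*(-2198773860/2080920547) = (27 - 9*84) + 2198773860/2080920547 = (27 - 756) + 2198773860/2080920547 = -729 + 2198773860/2080920547 = -1514792304903/2080920547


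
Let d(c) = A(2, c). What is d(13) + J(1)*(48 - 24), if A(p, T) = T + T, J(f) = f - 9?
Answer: -166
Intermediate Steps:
J(f) = -9 + f
A(p, T) = 2*T
d(c) = 2*c
d(13) + J(1)*(48 - 24) = 2*13 + (-9 + 1)*(48 - 24) = 26 - 8*24 = 26 - 192 = -166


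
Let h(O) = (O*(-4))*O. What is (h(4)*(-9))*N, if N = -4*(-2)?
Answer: 4608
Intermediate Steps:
N = 8
h(O) = -4*O² (h(O) = (-4*O)*O = -4*O²)
(h(4)*(-9))*N = (-4*4²*(-9))*8 = (-4*16*(-9))*8 = -64*(-9)*8 = 576*8 = 4608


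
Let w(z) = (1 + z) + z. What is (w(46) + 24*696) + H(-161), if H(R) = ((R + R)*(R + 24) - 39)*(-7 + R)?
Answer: -7387803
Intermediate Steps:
H(R) = (-39 + 2*R*(24 + R))*(-7 + R) (H(R) = ((2*R)*(24 + R) - 39)*(-7 + R) = (2*R*(24 + R) - 39)*(-7 + R) = (-39 + 2*R*(24 + R))*(-7 + R))
w(z) = 1 + 2*z
(w(46) + 24*696) + H(-161) = ((1 + 2*46) + 24*696) + (273 - 375*(-161) + 2*(-161)³ + 34*(-161)²) = ((1 + 92) + 16704) + (273 + 60375 + 2*(-4173281) + 34*25921) = (93 + 16704) + (273 + 60375 - 8346562 + 881314) = 16797 - 7404600 = -7387803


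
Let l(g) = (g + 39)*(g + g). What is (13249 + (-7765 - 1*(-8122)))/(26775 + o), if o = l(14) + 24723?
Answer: 6803/26491 ≈ 0.25680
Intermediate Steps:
l(g) = 2*g*(39 + g) (l(g) = (39 + g)*(2*g) = 2*g*(39 + g))
o = 26207 (o = 2*14*(39 + 14) + 24723 = 2*14*53 + 24723 = 1484 + 24723 = 26207)
(13249 + (-7765 - 1*(-8122)))/(26775 + o) = (13249 + (-7765 - 1*(-8122)))/(26775 + 26207) = (13249 + (-7765 + 8122))/52982 = (13249 + 357)*(1/52982) = 13606*(1/52982) = 6803/26491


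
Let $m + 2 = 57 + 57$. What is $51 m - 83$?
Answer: $5629$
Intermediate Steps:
$m = 112$ ($m = -2 + \left(57 + 57\right) = -2 + 114 = 112$)
$51 m - 83 = 51 \cdot 112 - 83 = 5712 - 83 = 5629$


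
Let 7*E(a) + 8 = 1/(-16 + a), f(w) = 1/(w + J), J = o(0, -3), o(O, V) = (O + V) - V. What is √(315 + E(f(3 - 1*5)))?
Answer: √341781/33 ≈ 17.716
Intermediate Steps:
o(O, V) = O
J = 0
f(w) = 1/w (f(w) = 1/(w + 0) = 1/w)
E(a) = -8/7 + 1/(7*(-16 + a))
√(315 + E(f(3 - 1*5))) = √(315 + (129 - 8/(3 - 1*5))/(7*(-16 + 1/(3 - 1*5)))) = √(315 + (129 - 8/(3 - 5))/(7*(-16 + 1/(3 - 5)))) = √(315 + (129 - 8/(-2))/(7*(-16 + 1/(-2)))) = √(315 + (129 - 8*(-½))/(7*(-16 - ½))) = √(315 + (129 + 4)/(7*(-33/2))) = √(315 + (⅐)*(-2/33)*133) = √(315 - 38/33) = √(10357/33) = √341781/33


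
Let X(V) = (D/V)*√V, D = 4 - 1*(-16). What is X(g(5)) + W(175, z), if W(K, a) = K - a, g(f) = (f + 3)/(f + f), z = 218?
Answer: -43 + 10*√5 ≈ -20.639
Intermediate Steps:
g(f) = (3 + f)/(2*f) (g(f) = (3 + f)/((2*f)) = (3 + f)*(1/(2*f)) = (3 + f)/(2*f))
D = 20 (D = 4 + 16 = 20)
X(V) = 20/√V (X(V) = (20/V)*√V = 20/√V)
X(g(5)) + W(175, z) = 20/√((½)*(3 + 5)/5) + (175 - 1*218) = 20/√((½)*(⅕)*8) + (175 - 218) = 20/√(⅘) - 43 = 20*(√5/2) - 43 = 10*√5 - 43 = -43 + 10*√5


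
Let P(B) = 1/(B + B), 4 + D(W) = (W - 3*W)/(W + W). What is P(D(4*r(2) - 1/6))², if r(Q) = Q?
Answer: 1/100 ≈ 0.010000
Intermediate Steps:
D(W) = -5 (D(W) = -4 + (W - 3*W)/(W + W) = -4 + (-2*W)/((2*W)) = -4 + (-2*W)*(1/(2*W)) = -4 - 1 = -5)
P(B) = 1/(2*B)
P(D(4*r(2) - 1/6))² = ((½)/(-5))² = ((½)*(-⅕))² = (-⅒)² = 1/100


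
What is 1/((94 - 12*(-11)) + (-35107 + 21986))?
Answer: -1/12895 ≈ -7.7549e-5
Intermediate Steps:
1/((94 - 12*(-11)) + (-35107 + 21986)) = 1/((94 + 132) - 13121) = 1/(226 - 13121) = 1/(-12895) = -1/12895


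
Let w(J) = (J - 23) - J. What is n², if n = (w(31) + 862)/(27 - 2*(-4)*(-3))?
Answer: 703921/9 ≈ 78214.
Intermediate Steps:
w(J) = -23 (w(J) = (-23 + J) - J = -23)
n = 839/3 (n = (-23 + 862)/(27 - 2*(-4)*(-3)) = 839/(27 + 8*(-3)) = 839/(27 - 24) = 839/3 ≈ 279.67)
n² = (839/3)² = 703921/9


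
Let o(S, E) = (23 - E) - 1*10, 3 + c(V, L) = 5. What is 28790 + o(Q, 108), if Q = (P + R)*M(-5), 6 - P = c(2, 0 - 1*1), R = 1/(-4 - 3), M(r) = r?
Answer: 28695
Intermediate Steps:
R = -⅐ (R = 1/(-7) = -⅐ ≈ -0.14286)
c(V, L) = 2 (c(V, L) = -3 + 5 = 2)
P = 4 (P = 6 - 1*2 = 6 - 2 = 4)
Q = -135/7 (Q = (4 - ⅐)*(-5) = (27/7)*(-5) = -135/7 ≈ -19.286)
o(S, E) = 13 - E (o(S, E) = (23 - E) - 10 = 13 - E)
28790 + o(Q, 108) = 28790 + (13 - 1*108) = 28790 + (13 - 108) = 28790 - 95 = 28695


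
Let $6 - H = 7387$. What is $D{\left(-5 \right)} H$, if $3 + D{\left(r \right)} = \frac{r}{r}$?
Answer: $14762$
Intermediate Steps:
$H = -7381$ ($H = 6 - 7387 = -7381$)
$D{\left(r \right)} = -2$ ($D{\left(r \right)} = -3 + \frac{r}{r} = -3 + 1 = -2$)
$D{\left(-5 \right)} H = \left(-2\right) \left(-7381\right) = 14762$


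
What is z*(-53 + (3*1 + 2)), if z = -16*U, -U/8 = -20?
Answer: 122880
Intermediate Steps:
U = 160 (U = -8*(-20) = 160)
z = -2560 (z = -16*160 = -2560)
z*(-53 + (3*1 + 2)) = -2560*(-53 + (3*1 + 2)) = -2560*(-53 + (3 + 2)) = -2560*(-53 + 5) = -2560*(-48) = 122880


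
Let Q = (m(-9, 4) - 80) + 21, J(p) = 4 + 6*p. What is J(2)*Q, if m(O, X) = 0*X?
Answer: -944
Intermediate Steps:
m(O, X) = 0
Q = -59 (Q = (0 - 80) + 21 = -80 + 21 = -59)
J(2)*Q = (4 + 6*2)*(-59) = (4 + 12)*(-59) = 16*(-59) = -944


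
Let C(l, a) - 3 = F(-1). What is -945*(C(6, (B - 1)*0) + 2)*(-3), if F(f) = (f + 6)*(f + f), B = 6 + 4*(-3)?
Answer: -14175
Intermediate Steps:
B = -6 (B = 6 - 12 = -6)
F(f) = 2*f*(6 + f) (F(f) = (6 + f)*(2*f) = 2*f*(6 + f))
C(l, a) = -7 (C(l, a) = 3 + 2*(-1)*(6 - 1) = 3 + 2*(-1)*5 = 3 - 10 = -7)
-945*(C(6, (B - 1)*0) + 2)*(-3) = -945*(-7 + 2)*(-3) = -(-4725)*(-3) = -945*15 = -14175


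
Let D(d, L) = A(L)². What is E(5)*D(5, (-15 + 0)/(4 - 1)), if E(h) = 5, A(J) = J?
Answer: 125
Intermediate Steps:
D(d, L) = L²
E(5)*D(5, (-15 + 0)/(4 - 1)) = 5*((-15 + 0)/(4 - 1))² = 5*(-15/3)² = 5*(-15*⅓)² = 5*(-5)² = 5*25 = 125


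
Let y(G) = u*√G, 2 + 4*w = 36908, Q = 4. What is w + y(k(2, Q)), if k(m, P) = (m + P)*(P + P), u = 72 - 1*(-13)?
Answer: 18453/2 + 340*√3 ≈ 9815.4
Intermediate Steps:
u = 85 (u = 72 + 13 = 85)
k(m, P) = 2*P*(P + m) (k(m, P) = (P + m)*(2*P) = 2*P*(P + m))
w = 18453/2 (w = -½ + (¼)*36908 = -½ + 9227 = 18453/2 ≈ 9226.5)
y(G) = 85*√G
w + y(k(2, Q)) = 18453/2 + 85*√(2*4*(4 + 2)) = 18453/2 + 85*√(2*4*6) = 18453/2 + 85*√48 = 18453/2 + 85*(4*√3) = 18453/2 + 340*√3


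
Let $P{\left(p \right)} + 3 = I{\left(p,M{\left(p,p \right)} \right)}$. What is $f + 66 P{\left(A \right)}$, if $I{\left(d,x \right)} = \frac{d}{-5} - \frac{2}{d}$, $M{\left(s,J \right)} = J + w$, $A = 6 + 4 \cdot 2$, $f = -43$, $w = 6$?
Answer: $- \frac{15233}{35} \approx -435.23$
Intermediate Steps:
$A = 14$ ($A = 6 + 8 = 14$)
$M{\left(s,J \right)} = 6 + J$ ($M{\left(s,J \right)} = J + 6 = 6 + J$)
$I{\left(d,x \right)} = - \frac{2}{d} - \frac{d}{5}$ ($I{\left(d,x \right)} = d \left(- \frac{1}{5}\right) - \frac{2}{d} = - \frac{d}{5} - \frac{2}{d} = - \frac{2}{d} - \frac{d}{5}$)
$P{\left(p \right)} = -3 - \frac{2}{p} - \frac{p}{5}$ ($P{\left(p \right)} = -3 - \left(\frac{2}{p} + \frac{p}{5}\right) = -3 - \frac{2}{p} - \frac{p}{5}$)
$f + 66 P{\left(A \right)} = -43 + 66 \left(-3 - \frac{2}{14} - \frac{14}{5}\right) = -43 + 66 \left(-3 - \frac{1}{7} - \frac{14}{5}\right) = -43 + 66 \left(- \frac{208}{35}\right) = -43 - \frac{13728}{35} = - \frac{15233}{35}$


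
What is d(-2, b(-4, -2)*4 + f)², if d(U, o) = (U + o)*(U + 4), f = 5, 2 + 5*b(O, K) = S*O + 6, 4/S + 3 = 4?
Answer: 4356/25 ≈ 174.24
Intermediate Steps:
S = 4 (S = 4/(-3 + 4) = 4/1 = 4*1 = 4)
b(O, K) = ⅘ + 4*O/5 (b(O, K) = -⅖ + (4*O + 6)/5 = -⅖ + (6 + 4*O)/5 = -⅖ + (6/5 + 4*O/5) = ⅘ + 4*O/5)
d(U, o) = (4 + U)*(U + o) (d(U, o) = (U + o)*(4 + U) = (4 + U)*(U + o))
d(-2, b(-4, -2)*4 + f)² = ((-2)² + 4*(-2) + 4*((⅘ + (⅘)*(-4))*4 + 5) - 2*((⅘ + (⅘)*(-4))*4 + 5))² = (4 - 8 + 4*((⅘ - 16/5)*4 + 5) - 2*((⅘ - 16/5)*4 + 5))² = (4 - 8 + 4*(-12/5*4 + 5) - 2*(-12/5*4 + 5))² = (4 - 8 + 4*(-48/5 + 5) - 2*(-48/5 + 5))² = (4 - 8 + 4*(-23/5) - 2*(-23/5))² = (4 - 8 - 92/5 + 46/5)² = (-66/5)² = 4356/25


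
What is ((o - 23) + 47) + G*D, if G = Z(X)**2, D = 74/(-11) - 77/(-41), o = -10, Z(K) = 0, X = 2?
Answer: 14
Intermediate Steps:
D = -2187/451 (D = 74*(-1/11) - 77*(-1/41) = -74/11 + 77/41 = -2187/451 ≈ -4.8492)
G = 0 (G = 0**2 = 0)
((o - 23) + 47) + G*D = ((-10 - 23) + 47) + 0*(-2187/451) = (-33 + 47) + 0 = 14 + 0 = 14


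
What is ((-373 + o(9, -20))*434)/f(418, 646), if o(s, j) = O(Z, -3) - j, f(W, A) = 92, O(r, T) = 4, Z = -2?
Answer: -75733/46 ≈ -1646.4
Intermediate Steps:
o(s, j) = 4 - j
((-373 + o(9, -20))*434)/f(418, 646) = ((-373 + (4 - 1*(-20)))*434)/92 = ((-373 + (4 + 20))*434)*(1/92) = ((-373 + 24)*434)*(1/92) = -349*434*(1/92) = -151466*1/92 = -75733/46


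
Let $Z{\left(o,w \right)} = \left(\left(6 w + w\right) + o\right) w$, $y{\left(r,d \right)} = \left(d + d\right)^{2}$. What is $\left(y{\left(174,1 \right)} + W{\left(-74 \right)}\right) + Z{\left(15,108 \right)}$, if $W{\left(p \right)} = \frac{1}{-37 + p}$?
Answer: $\frac{9243191}{111} \approx 83272.0$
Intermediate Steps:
$y{\left(r,d \right)} = 4 d^{2}$ ($y{\left(r,d \right)} = \left(2 d\right)^{2} = 4 d^{2}$)
$Z{\left(o,w \right)} = w \left(o + 7 w\right)$ ($Z{\left(o,w \right)} = \left(7 w + o\right) w = \left(o + 7 w\right) w = w \left(o + 7 w\right)$)
$\left(y{\left(174,1 \right)} + W{\left(-74 \right)}\right) + Z{\left(15,108 \right)} = \left(4 \cdot 1^{2} + \frac{1}{-37 - 74}\right) + 108 \left(15 + 7 \cdot 108\right) = \left(4 \cdot 1 + \frac{1}{-111}\right) + 108 \left(15 + 756\right) = \left(4 - \frac{1}{111}\right) + 108 \cdot 771 = \frac{443}{111} + 83268 = \frac{9243191}{111}$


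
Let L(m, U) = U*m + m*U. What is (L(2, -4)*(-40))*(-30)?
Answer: -19200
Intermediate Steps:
L(m, U) = 2*U*m (L(m, U) = U*m + U*m = 2*U*m)
(L(2, -4)*(-40))*(-30) = ((2*(-4)*2)*(-40))*(-30) = -16*(-40)*(-30) = 640*(-30) = -19200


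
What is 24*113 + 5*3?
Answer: 2727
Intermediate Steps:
24*113 + 5*3 = 2712 + 15 = 2727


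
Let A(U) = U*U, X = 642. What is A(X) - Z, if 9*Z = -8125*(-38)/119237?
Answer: 442306481062/1073133 ≈ 4.1216e+5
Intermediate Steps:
A(U) = U²
Z = 308750/1073133 (Z = (-8125*(-38)/119237)/9 = (308750*(1/119237))/9 = (⅑)*(308750/119237) = 308750/1073133 ≈ 0.28771)
A(X) - Z = 642² - 1*308750/1073133 = 412164 - 308750/1073133 = 442306481062/1073133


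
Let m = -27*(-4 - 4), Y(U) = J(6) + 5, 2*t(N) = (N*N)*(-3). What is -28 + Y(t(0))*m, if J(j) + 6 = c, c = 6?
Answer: 1052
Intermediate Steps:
J(j) = 0 (J(j) = -6 + 6 = 0)
t(N) = -3*N²/2 (t(N) = ((N*N)*(-3))/2 = (N²*(-3))/2 = (-3*N²)/2 = -3*N²/2)
Y(U) = 5 (Y(U) = 0 + 5 = 5)
m = 216 (m = -27*(-8) = 216)
-28 + Y(t(0))*m = -28 + 5*216 = -28 + 1080 = 1052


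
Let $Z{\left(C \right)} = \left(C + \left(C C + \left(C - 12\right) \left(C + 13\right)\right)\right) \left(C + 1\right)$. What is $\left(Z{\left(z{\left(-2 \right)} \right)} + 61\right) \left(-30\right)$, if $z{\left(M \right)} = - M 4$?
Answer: $1410$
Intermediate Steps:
$z{\left(M \right)} = - 4 M$
$Z{\left(C \right)} = \left(1 + C\right) \left(C + C^{2} + \left(-12 + C\right) \left(13 + C\right)\right)$ ($Z{\left(C \right)} = \left(C + \left(C^{2} + \left(-12 + C\right) \left(13 + C\right)\right)\right) \left(1 + C\right) = \left(C + C^{2} + \left(-12 + C\right) \left(13 + C\right)\right) \left(1 + C\right) = \left(1 + C\right) \left(C + C^{2} + \left(-12 + C\right) \left(13 + C\right)\right)$)
$\left(Z{\left(z{\left(-2 \right)} \right)} + 61\right) \left(-30\right) = \left(\left(-156 - 154 \left(\left(-4\right) \left(-2\right)\right) + 2 \left(\left(-4\right) \left(-2\right)\right)^{3} + 4 \left(\left(-4\right) \left(-2\right)\right)^{2}\right) + 61\right) \left(-30\right) = \left(\left(-156 - 1232 + 2 \cdot 8^{3} + 4 \cdot 8^{2}\right) + 61\right) \left(-30\right) = \left(\left(-156 - 1232 + 2 \cdot 512 + 4 \cdot 64\right) + 61\right) \left(-30\right) = \left(\left(-156 - 1232 + 1024 + 256\right) + 61\right) \left(-30\right) = \left(-108 + 61\right) \left(-30\right) = \left(-47\right) \left(-30\right) = 1410$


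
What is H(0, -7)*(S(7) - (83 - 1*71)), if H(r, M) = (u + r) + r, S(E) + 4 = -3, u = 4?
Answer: -76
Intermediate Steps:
S(E) = -7 (S(E) = -4 - 3 = -7)
H(r, M) = 4 + 2*r (H(r, M) = (4 + r) + r = 4 + 2*r)
H(0, -7)*(S(7) - (83 - 1*71)) = (4 + 2*0)*(-7 - (83 - 1*71)) = (4 + 0)*(-7 - (83 - 71)) = 4*(-7 - 1*12) = 4*(-7 - 12) = 4*(-19) = -76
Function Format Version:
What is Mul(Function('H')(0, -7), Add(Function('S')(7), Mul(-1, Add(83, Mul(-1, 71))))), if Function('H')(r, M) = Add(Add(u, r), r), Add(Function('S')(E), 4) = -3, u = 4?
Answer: -76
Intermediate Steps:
Function('S')(E) = -7 (Function('S')(E) = Add(-4, -3) = -7)
Function('H')(r, M) = Add(4, Mul(2, r)) (Function('H')(r, M) = Add(Add(4, r), r) = Add(4, Mul(2, r)))
Mul(Function('H')(0, -7), Add(Function('S')(7), Mul(-1, Add(83, Mul(-1, 71))))) = Mul(Add(4, Mul(2, 0)), Add(-7, Mul(-1, Add(83, Mul(-1, 71))))) = Mul(Add(4, 0), Add(-7, Mul(-1, Add(83, -71)))) = Mul(4, Add(-7, Mul(-1, 12))) = Mul(4, Add(-7, -12)) = Mul(4, -19) = -76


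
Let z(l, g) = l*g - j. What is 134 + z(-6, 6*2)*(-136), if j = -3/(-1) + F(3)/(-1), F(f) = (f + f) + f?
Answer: 9110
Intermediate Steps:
F(f) = 3*f (F(f) = 2*f + f = 3*f)
j = -6 (j = -3/(-1) + (3*3)/(-1) = -3*(-1) + 9*(-1) = 3 - 9 = -6)
z(l, g) = 6 + g*l (z(l, g) = l*g - 1*(-6) = g*l + 6 = 6 + g*l)
134 + z(-6, 6*2)*(-136) = 134 + (6 + (6*2)*(-6))*(-136) = 134 + (6 + 12*(-6))*(-136) = 134 + (6 - 72)*(-136) = 134 - 66*(-136) = 134 + 8976 = 9110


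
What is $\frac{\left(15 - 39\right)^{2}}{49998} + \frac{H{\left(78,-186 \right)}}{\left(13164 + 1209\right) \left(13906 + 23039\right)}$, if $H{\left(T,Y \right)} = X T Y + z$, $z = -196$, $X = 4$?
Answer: $\frac{50491792636}{4424910371505} \approx 0.011411$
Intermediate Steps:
$H{\left(T,Y \right)} = -196 + 4 T Y$ ($H{\left(T,Y \right)} = 4 T Y - 196 = -196 + 4 T Y$)
$\frac{\left(15 - 39\right)^{2}}{49998} + \frac{H{\left(78,-186 \right)}}{\left(13164 + 1209\right) \left(13906 + 23039\right)} = \frac{\left(15 - 39\right)^{2}}{49998} + \frac{-196 + 4 \cdot 78 \left(-186\right)}{\left(13164 + 1209\right) \left(13906 + 23039\right)} = \left(-24\right)^{2} \cdot \frac{1}{49998} + \frac{-196 - 58032}{14373 \cdot 36945} = 576 \cdot \frac{1}{49998} - \frac{58228}{531010485} = \frac{96}{8333} - \frac{58228}{531010485} = \frac{50491792636}{4424910371505}$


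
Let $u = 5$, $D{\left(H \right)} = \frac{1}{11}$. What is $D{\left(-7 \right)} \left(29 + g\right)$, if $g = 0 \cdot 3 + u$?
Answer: $\frac{34}{11} \approx 3.0909$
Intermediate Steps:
$D{\left(H \right)} = \frac{1}{11}$
$g = 5$ ($g = 0 \cdot 3 + 5 = 0 + 5 = 5$)
$D{\left(-7 \right)} \left(29 + g\right) = \frac{29 + 5}{11} = \frac{1}{11} \cdot 34 = \frac{34}{11}$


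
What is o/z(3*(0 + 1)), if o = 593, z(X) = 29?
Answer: 593/29 ≈ 20.448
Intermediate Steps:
o/z(3*(0 + 1)) = 593/29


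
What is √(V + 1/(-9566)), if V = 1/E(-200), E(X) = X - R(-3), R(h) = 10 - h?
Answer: I*√19925279682/2037558 ≈ 0.069278*I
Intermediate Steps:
E(X) = -13 + X (E(X) = X - (10 - 1*(-3)) = X - (10 + 3) = X - 1*13 = X - 13 = -13 + X)
V = -1/213 (V = 1/(-13 - 200) = 1/(-213) = -1/213 ≈ -0.0046948)
√(V + 1/(-9566)) = √(-1/213 + 1/(-9566)) = √(-1/213 - 1/9566) = √(-9779/2037558) = I*√19925279682/2037558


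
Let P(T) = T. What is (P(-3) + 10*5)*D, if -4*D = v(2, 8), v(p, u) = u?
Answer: -94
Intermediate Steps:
D = -2 (D = -1/4*8 = -2)
(P(-3) + 10*5)*D = (-3 + 10*5)*(-2) = (-3 + 50)*(-2) = 47*(-2) = -94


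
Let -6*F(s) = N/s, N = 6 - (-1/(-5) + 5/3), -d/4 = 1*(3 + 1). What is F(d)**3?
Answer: 29791/373248000 ≈ 7.9816e-5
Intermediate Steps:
d = -16 (d = -4*(3 + 1) = -4*4 = -16)
N = 62/15 (N = 6 - (-1*(-1/5) + 5*(1/3)) = 6 - (1/5 + 5/3) = 6 - 1*28/15 = 6 - 28/15 = 62/15 ≈ 4.1333)
F(s) = -31/(45*s)
F(d)**3 = (-31/45/(-16))**3 = (-31/45*(-1/16))**3 = (31/720)**3 = 29791/373248000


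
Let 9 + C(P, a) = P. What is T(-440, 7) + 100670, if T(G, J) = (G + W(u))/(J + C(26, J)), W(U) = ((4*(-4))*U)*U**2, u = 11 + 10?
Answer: 283433/3 ≈ 94478.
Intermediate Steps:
u = 21
C(P, a) = -9 + P
W(U) = -16*U**3 (W(U) = (-16*U)*U**2 = -16*U**3)
T(G, J) = (-148176 + G)/(17 + J) (T(G, J) = (G - 16*21**3)/(J + (-9 + 26)) = (G - 16*9261)/(J + 17) = (G - 148176)/(17 + J) = (-148176 + G)/(17 + J))
T(-440, 7) + 100670 = (-148176 - 440)/(17 + 7) + 100670 = -148616/24 + 100670 = (1/24)*(-148616) + 100670 = -18577/3 + 100670 = 283433/3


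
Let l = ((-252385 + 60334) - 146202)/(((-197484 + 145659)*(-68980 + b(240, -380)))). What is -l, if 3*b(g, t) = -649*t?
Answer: -338253/685472000 ≈ -0.00049346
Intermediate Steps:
b(g, t) = -649*t/3 (b(g, t) = (-649*t)/3 = -649*t/3)
l = 338253/685472000 (l = ((-252385 + 60334) - 146202)/(((-197484 + 145659)*(-68980 - 649/3*(-380)))) = (-192051 - 146202)/((-51825*(-68980 + 246620/3))) = -338253/((-51825*39680/3)) = -338253/(-685472000) = -338253*(-1/685472000) = 338253/685472000 ≈ 0.00049346)
-l = -1*338253/685472000 = -338253/685472000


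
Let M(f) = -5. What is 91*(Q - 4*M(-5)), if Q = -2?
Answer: 1638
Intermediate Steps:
91*(Q - 4*M(-5)) = 91*(-2 - 4*(-5)) = 91*(-2 + 20) = 91*18 = 1638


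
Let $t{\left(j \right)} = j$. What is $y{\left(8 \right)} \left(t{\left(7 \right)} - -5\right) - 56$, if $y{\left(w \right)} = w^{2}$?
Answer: $712$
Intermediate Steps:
$y{\left(8 \right)} \left(t{\left(7 \right)} - -5\right) - 56 = 8^{2} \left(7 - -5\right) - 56 = 64 \left(7 + 5\right) - 56 = 64 \cdot 12 - 56 = 768 - 56 = 712$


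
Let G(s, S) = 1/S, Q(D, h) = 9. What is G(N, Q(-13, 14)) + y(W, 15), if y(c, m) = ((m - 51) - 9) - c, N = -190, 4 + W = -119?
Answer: 703/9 ≈ 78.111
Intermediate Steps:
W = -123 (W = -4 - 119 = -123)
y(c, m) = -60 + m - c (y(c, m) = ((-51 + m) - 9) - c = (-60 + m) - c = -60 + m - c)
G(N, Q(-13, 14)) + y(W, 15) = 1/9 + (-60 + 15 - 1*(-123)) = 1/9 + (-60 + 15 + 123) = 1/9 + 78 = 703/9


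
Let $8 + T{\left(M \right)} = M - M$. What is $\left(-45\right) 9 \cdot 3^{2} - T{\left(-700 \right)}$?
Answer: $-3637$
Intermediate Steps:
$T{\left(M \right)} = -8$ ($T{\left(M \right)} = -8 + \left(M - M\right) = -8 + 0 = -8$)
$\left(-45\right) 9 \cdot 3^{2} - T{\left(-700 \right)} = \left(-45\right) 9 \cdot 3^{2} - -8 = \left(-405\right) 9 + 8 = -3645 + 8 = -3637$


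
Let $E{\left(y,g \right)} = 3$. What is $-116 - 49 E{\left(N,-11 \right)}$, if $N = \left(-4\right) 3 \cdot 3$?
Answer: $-263$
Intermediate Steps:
$N = -36$ ($N = \left(-12\right) 3 = -36$)
$-116 - 49 E{\left(N,-11 \right)} = -116 - 147 = -263$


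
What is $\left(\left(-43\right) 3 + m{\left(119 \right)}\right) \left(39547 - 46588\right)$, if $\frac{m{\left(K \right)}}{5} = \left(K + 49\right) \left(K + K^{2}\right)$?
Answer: $-84457294911$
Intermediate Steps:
$m{\left(K \right)} = 5 \left(49 + K\right) \left(K + K^{2}\right)$ ($m{\left(K \right)} = 5 \left(K + 49\right) \left(K + K^{2}\right) = 5 \left(49 + K\right) \left(K + K^{2}\right)$)
$\left(\left(-43\right) 3 + m{\left(119 \right)}\right) \left(39547 - 46588\right) = \left(\left(-43\right) 3 + 5 \cdot 119 \left(49 + 119^{2} + 50 \cdot 119\right)\right) \left(39547 - 46588\right) = \left(-129 + 5 \cdot 119 \left(49 + 14161 + 5950\right)\right) \left(-7041\right) = \left(-129 + 5 \cdot 119 \cdot 20160\right) \left(-7041\right) = \left(-129 + 11995200\right) \left(-7041\right) = 11995071 \left(-7041\right) = -84457294911$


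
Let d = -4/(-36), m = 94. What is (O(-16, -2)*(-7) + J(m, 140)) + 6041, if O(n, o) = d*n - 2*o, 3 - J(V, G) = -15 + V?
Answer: 53545/9 ≈ 5949.4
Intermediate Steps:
J(V, G) = 18 - V (J(V, G) = 3 - (-15 + V) = 3 + (15 - V) = 18 - V)
d = ⅑ (d = -4*(-1/36) = ⅑ ≈ 0.11111)
O(n, o) = -2*o + n/9 (O(n, o) = n/9 - 2*o = -2*o + n/9)
(O(-16, -2)*(-7) + J(m, 140)) + 6041 = ((-2*(-2) + (⅑)*(-16))*(-7) + (18 - 1*94)) + 6041 = ((4 - 16/9)*(-7) + (18 - 94)) + 6041 = ((20/9)*(-7) - 76) + 6041 = (-140/9 - 76) + 6041 = -824/9 + 6041 = 53545/9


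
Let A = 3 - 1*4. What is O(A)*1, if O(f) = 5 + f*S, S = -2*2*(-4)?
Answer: -11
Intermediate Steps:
S = 16 (S = -4*(-4) = 16)
A = -1 (A = 3 - 4 = -1)
O(f) = 5 + 16*f (O(f) = 5 + f*16 = 5 + 16*f)
O(A)*1 = (5 + 16*(-1))*1 = (5 - 16)*1 = -11*1 = -11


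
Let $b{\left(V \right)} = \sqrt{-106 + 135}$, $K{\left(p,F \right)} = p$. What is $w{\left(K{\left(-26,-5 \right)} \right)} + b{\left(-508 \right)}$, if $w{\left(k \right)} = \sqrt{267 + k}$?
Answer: $\sqrt{29} + \sqrt{241} \approx 20.909$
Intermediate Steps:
$b{\left(V \right)} = \sqrt{29}$
$w{\left(K{\left(-26,-5 \right)} \right)} + b{\left(-508 \right)} = \sqrt{267 - 26} + \sqrt{29} = \sqrt{241} + \sqrt{29} = \sqrt{29} + \sqrt{241}$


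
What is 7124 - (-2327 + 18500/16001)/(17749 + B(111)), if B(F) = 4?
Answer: 2023721640199/284065753 ≈ 7124.1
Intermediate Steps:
7124 - (-2327 + 18500/16001)/(17749 + B(111)) = 7124 - (-2327 + 18500/16001)/(17749 + 4) = 7124 - (-2327 + 18500*(1/16001))/17753 = 7124 - (-2327 + 18500/16001)/17753 = 7124 - (-37215827)/(16001*17753) = 7124 - 1*(-37215827/284065753) = 7124 + 37215827/284065753 = 2023721640199/284065753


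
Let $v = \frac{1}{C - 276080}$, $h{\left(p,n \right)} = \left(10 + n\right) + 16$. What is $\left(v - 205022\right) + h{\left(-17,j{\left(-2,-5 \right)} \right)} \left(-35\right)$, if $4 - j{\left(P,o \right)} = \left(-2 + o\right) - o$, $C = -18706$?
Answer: $- \frac{60767775613}{294786} \approx -2.0614 \cdot 10^{5}$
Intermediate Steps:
$j{\left(P,o \right)} = 6$ ($j{\left(P,o \right)} = 4 - \left(\left(-2 + o\right) - o\right) = 4 - -2 = 4 + 2 = 6$)
$h{\left(p,n \right)} = 26 + n$
$v = - \frac{1}{294786}$ ($v = \frac{1}{-18706 - 276080} = \frac{1}{-294786} = - \frac{1}{294786} \approx -3.3923 \cdot 10^{-6}$)
$\left(v - 205022\right) + h{\left(-17,j{\left(-2,-5 \right)} \right)} \left(-35\right) = \left(- \frac{1}{294786} - 205022\right) + \left(26 + 6\right) \left(-35\right) = - \frac{60437615293}{294786} + 32 \left(-35\right) = - \frac{60437615293}{294786} - 1120 = - \frac{60767775613}{294786}$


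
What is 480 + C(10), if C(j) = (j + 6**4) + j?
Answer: 1796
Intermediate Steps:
C(j) = 1296 + 2*j (C(j) = (j + 1296) + j = (1296 + j) + j = 1296 + 2*j)
480 + C(10) = 480 + (1296 + 2*10) = 480 + (1296 + 20) = 480 + 1316 = 1796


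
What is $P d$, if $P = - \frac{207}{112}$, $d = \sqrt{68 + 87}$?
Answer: $- \frac{207 \sqrt{155}}{112} \approx -23.01$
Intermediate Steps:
$d = \sqrt{155} \approx 12.45$
$P = - \frac{207}{112}$ ($P = \left(-207\right) \frac{1}{112} = - \frac{207}{112} \approx -1.8482$)
$P d = - \frac{207 \sqrt{155}}{112}$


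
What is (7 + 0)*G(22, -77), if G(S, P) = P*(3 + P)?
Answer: 39886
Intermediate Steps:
(7 + 0)*G(22, -77) = (7 + 0)*(-77*(3 - 77)) = 7*(-77*(-74)) = 7*5698 = 39886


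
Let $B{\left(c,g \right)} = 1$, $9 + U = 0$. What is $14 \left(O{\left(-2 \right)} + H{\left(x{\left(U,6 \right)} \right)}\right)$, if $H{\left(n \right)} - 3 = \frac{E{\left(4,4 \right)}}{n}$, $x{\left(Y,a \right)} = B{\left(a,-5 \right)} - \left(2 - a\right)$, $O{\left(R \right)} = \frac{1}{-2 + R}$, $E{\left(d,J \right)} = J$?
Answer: $\frac{497}{10} \approx 49.7$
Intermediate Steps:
$U = -9$ ($U = -9 + 0 = -9$)
$x{\left(Y,a \right)} = -1 + a$ ($x{\left(Y,a \right)} = 1 - \left(2 - a\right) = 1 + \left(-2 + a\right) = -1 + a$)
$H{\left(n \right)} = 3 + \frac{4}{n}$
$14 \left(O{\left(-2 \right)} + H{\left(x{\left(U,6 \right)} \right)}\right) = 14 \left(\frac{1}{-2 - 2} + \left(3 + \frac{4}{-1 + 6}\right)\right) = 14 \left(\frac{1}{-4} + \left(3 + \frac{4}{5}\right)\right) = 14 \left(- \frac{1}{4} + \left(3 + 4 \cdot \frac{1}{5}\right)\right) = 14 \left(- \frac{1}{4} + \left(3 + \frac{4}{5}\right)\right) = 14 \left(- \frac{1}{4} + \frac{19}{5}\right) = 14 \cdot \frac{71}{20} = \frac{497}{10}$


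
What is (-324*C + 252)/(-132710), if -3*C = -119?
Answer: 1260/13271 ≈ 0.094944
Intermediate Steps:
C = 119/3 (C = -⅓*(-119) = 119/3 ≈ 39.667)
(-324*C + 252)/(-132710) = (-324*119/3 + 252)/(-132710) = (-12852 + 252)*(-1/132710) = -12600*(-1/132710) = 1260/13271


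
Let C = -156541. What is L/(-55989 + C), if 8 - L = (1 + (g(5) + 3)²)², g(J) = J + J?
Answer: 14446/106265 ≈ 0.13594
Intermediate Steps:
g(J) = 2*J
L = -28892 (L = 8 - (1 + (2*5 + 3)²)² = 8 - (1 + (10 + 3)²)² = 8 - (1 + 13²)² = 8 - (1 + 169)² = 8 - 1*170² = 8 - 1*28900 = 8 - 28900 = -28892)
L/(-55989 + C) = -28892/(-55989 - 156541) = -28892/(-212530) = -1/212530*(-28892) = 14446/106265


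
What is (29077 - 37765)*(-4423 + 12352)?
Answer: -68887152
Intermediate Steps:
(29077 - 37765)*(-4423 + 12352) = -8688*7929 = -68887152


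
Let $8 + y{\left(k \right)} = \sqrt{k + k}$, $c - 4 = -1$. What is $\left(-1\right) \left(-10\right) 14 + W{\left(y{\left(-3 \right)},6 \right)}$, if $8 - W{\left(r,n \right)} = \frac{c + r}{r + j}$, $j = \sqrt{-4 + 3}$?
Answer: $\frac{148 + 147 \sqrt{6} + 1179 i}{1 + \sqrt{6} + 8 i} \approx 147.36 + 0.030942 i$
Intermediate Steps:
$c = 3$ ($c = 4 - 1 = 3$)
$j = i$ ($j = \sqrt{-1} = i \approx 1.0 i$)
$y{\left(k \right)} = -8 + \sqrt{2} \sqrt{k}$ ($y{\left(k \right)} = -8 + \sqrt{k + k} = -8 + \sqrt{2 k} = -8 + \sqrt{2} \sqrt{k}$)
$W{\left(r,n \right)} = 8 - \frac{3 + r}{i + r}$ ($W{\left(r,n \right)} = 8 - \frac{3 + r}{r + i} = 8 - \frac{3 + r}{i + r}$)
$\left(-1\right) \left(-10\right) 14 + W{\left(y{\left(-3 \right)},6 \right)} = \left(-1\right) \left(-10\right) 14 + \frac{-3 + 7 \left(-8 + \sqrt{2} \sqrt{-3}\right) + 8 i}{i - \left(8 - \sqrt{2} \sqrt{-3}\right)} = 10 \cdot 14 + \frac{-3 + 7 \left(-8 + \sqrt{2} i \sqrt{3}\right) + 8 i}{i - \left(8 - \sqrt{2} i \sqrt{3}\right)} = 140 + \frac{-3 + 7 \left(-8 + i \sqrt{6}\right) + 8 i}{i - \left(8 - i \sqrt{6}\right)} = 140 + \frac{-3 - \left(56 - 7 i \sqrt{6}\right) + 8 i}{-8 + i + i \sqrt{6}} = 140 + \frac{-59 + 8 i + 7 i \sqrt{6}}{-8 + i + i \sqrt{6}}$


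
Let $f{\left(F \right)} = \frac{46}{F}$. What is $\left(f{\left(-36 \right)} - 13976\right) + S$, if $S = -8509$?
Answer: $- \frac{404753}{18} \approx -22486.0$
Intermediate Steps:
$\left(f{\left(-36 \right)} - 13976\right) + S = \left(\frac{46}{-36} - 13976\right) - 8509 = \left(46 \left(- \frac{1}{36}\right) - 13976\right) - 8509 = \left(- \frac{23}{18} - 13976\right) - 8509 = - \frac{251591}{18} - 8509 = - \frac{404753}{18}$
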